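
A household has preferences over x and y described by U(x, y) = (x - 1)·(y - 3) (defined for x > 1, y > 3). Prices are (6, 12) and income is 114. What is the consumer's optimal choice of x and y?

MU_x = (y−3), MU_y = (x−1).
MRS = (y−3)/(x−1).
Tangency: set MRS = p_x/p_y = 6/12 = 0.5.
So (y − 3)/(x − 1) = 0.5, i.e. (y − 3) = 0.5·(x − 1).
Rewrite the budget in excess-of-subsistence terms: 6·(x − 1) + 12·(y − 3) = 114 − 6·1 − 12·3 = 72.
Substituting, 12·(x − 1) = 72, so x − 1 = 6 and x* = 7.
Then y − 3 = 0.5·6 = 3, so y* = 6.

x* = 7, y* = 6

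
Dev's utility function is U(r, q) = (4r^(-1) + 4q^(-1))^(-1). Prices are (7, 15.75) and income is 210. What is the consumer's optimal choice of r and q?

For CES with ρ = -1, MRS = (q/r)^2.
Tangency: set MRS = p_r/p_q = 7/15.75 = 4/9.
So (q/r)^2 = 4/9; taking the square root, q/r = 2/3, i.e. q = (2/3)·r.
Substitute into the budget 7·r + 15.75·q = 210: 17.5·r = 210, so r* = 12 and q* = (2/3)·12 = 8.

r* = 12, q* = 8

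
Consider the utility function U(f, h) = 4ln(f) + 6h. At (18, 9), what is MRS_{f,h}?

MU_f = 4/f, MU_h = 6.
MRS = 4/f ÷ 6.
At (18, 9): MRS = 1/27.
So at (18, 9) the consumer would give up 1/27 units of h for one more unit of f.

MRS = 1/27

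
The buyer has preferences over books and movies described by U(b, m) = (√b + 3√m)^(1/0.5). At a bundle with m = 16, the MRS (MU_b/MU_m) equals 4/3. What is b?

For CES with ρ = 0.5, MRS = (1/3)·√(m/b).
Setting (1/3)·√(16/b) = 4/3 gives √(16/b) = 4, so 16/b = 16 and b = 1.

b = 1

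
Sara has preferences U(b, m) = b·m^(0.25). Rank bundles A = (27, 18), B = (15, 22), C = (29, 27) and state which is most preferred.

Bundle C

Evaluate utility at each bundle:
U(A) = 55.614.
U(B) = 32.486.
U(C) = 66.106.
Highest utility is C, so C ≻ A ≻ B.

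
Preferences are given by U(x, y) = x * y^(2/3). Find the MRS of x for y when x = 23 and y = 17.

MU_x = y^(2/3) and MU_y = 2/3·x·y^(-1/3).
MRS = MU_x/MU_y = (1.5)·y/x.
At (23, 17): MRS = 51/46.
The indifference curve has slope −51/46 at this bundle.

MRS = 51/46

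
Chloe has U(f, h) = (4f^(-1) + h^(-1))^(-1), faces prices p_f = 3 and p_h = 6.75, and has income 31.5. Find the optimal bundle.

f* = 6, h* = 2

For CES with ρ = -1, MRS = (4/1)·(h/f)^2.
Tangency: set MRS = p_f/p_h = 3/6.75 = 4/9.
So (h/f)^2 = 1/9; taking the square root, h/f = 1/3, i.e. h = (1/3)·f.
Substitute into the budget 3·f + 6.75·h = 31.5: 5.25·f = 31.5, so f* = 6 and h* = (1/3)·6 = 2.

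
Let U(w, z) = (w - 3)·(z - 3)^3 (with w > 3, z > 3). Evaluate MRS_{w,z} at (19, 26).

MRS = 23/48

MU_w = (z−3)^3, MU_z = 3·(w−3)·(z−3)^2.
MRS = (1/3)·(z−3)/(w−3).
At (19, 26): MRS = 23/48.
So at (19, 26) the consumer would give up 23/48 units of z for one more unit of w.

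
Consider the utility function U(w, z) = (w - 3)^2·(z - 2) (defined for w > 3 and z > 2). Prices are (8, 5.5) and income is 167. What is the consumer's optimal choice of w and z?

w* = 14, z* = 10

MU_w = 2·(w−3)·(z−2), MU_z = (w−3)^2.
MRS = (2/1)·(z−2)/(w−3).
Tangency: set MRS = p_w/p_z = 8/5.5 = 16/11.
So (2/1)·(z − 2)/(w − 3) = 16/11, i.e. (z − 2) = (8/11)·(w − 3).
Rewrite the budget in excess-of-subsistence terms: 8·(w − 3) + 5.5·(z − 2) = 167 − 8·3 − 5.5·2 = 132.
Substituting, 12·(w − 3) = 132, so w − 3 = 11 and w* = 14.
Then z − 2 = (8/11)·11 = 8, so z* = 10.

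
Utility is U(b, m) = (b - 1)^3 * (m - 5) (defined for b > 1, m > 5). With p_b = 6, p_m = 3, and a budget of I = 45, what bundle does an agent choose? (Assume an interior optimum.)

MU_b = 3·(b−1)^2·(m−5), MU_m = (b−1)^3.
MRS = (3/1)·(m−5)/(b−1).
Tangency: set MRS = p_b/p_m = 6/3 = 2.
So (3/1)·(m − 5)/(b − 1) = 2, i.e. (m − 5) = (2/3)·(b − 1).
Rewrite the budget in excess-of-subsistence terms: 6·(b − 1) + 3·(m − 5) = 45 − 6·1 − 3·5 = 24.
Substituting, 8·(b − 1) = 24, so b − 1 = 3 and b* = 4.
Then m − 5 = (2/3)·3 = 2, so m* = 7.

b* = 4, m* = 7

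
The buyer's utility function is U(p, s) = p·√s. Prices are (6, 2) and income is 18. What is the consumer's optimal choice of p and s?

p* = 2, s* = 3

MU_p = √s and MU_s = 0.5·p·s^(-0.5).
MRS = MU_p/MU_s = (2)·s/p.
Tangency: set MRS = p_p/p_s = 6/2 = 3.
So (2)·s/p = 3, i.e. s = 1.5·p.
Substitute into the budget 6·p + 2·s = 18: 9·p = 18, so p* = 2.
Then s* = 1.5·2 = 3.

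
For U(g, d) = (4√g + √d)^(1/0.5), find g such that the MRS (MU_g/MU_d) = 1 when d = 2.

g = 32

For CES with ρ = 0.5, MRS = (4/1)·√(d/g).
Setting (4/1)·√(2/g) = 1 gives √(2/g) = 0.25, so 2/g = 1/16 and g = 32.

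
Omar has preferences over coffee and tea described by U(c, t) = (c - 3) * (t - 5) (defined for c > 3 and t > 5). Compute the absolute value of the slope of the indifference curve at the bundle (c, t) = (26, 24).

MRS = 19/23

MU_c = (t−5), MU_t = (c−3).
MRS = (t−5)/(c−3).
At (26, 24): MRS = 19/23.
That is, one extra unit of c is worth 19/23 units of t at the margin.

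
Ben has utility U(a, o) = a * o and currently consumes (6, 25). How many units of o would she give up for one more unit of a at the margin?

MRS = 25/6

MU_a = o and MU_o = a.
MRS = MU_a/MU_o = o/a.
At (6, 25): MRS = 25/6.
So at (6, 25) the consumer would give up 25/6 units of o for one more unit of a.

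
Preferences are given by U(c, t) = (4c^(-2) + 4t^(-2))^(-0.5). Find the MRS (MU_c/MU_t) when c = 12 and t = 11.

MRS = 1331/1728

For CES with ρ = -2, MRS = (t/c)^3.
At (12, 11): MRS = 1331/1728.
The indifference curve has slope −1331/1728 at this bundle.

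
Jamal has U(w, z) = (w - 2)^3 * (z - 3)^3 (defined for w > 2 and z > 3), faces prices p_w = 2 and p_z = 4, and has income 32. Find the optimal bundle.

w* = 6, z* = 5

MU_w = 3·(w−2)^2·(z−3)^3, MU_z = 3·(w−2)^3·(z−3)^2.
MRS = (z−3)/(w−2).
Tangency: set MRS = p_w/p_z = 2/4 = 0.5.
So (z − 3)/(w − 2) = 0.5, i.e. (z − 3) = 0.5·(w − 2).
Rewrite the budget in excess-of-subsistence terms: 2·(w − 2) + 4·(z − 3) = 32 − 2·2 − 4·3 = 16.
Substituting, 4·(w − 2) = 16, so w − 2 = 4 and w* = 6.
Then z − 3 = 0.5·4 = 2, so z* = 5.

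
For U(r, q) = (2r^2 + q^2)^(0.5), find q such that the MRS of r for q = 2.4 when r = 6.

q = 5

For CES with ρ = 2, MRS = (2/1)·(q/r)^(-1).
Setting (2/1)·(q/6)^(-1) = 2.4 gives (q/6)^(-1) = 1.2, so q/6 = 5/6 and q = 5.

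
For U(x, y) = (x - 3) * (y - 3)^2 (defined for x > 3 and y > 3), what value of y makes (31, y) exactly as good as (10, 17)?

U(10, 17) = 1372.
Set U(31, y) = 1372 and solve.
With x = 31: (31 − 3) = 28, so (y − 3)^2 = 1372/28 = 49.
Taking the square root (with y > 3): y − 3 = 7, so y = 10.
Check: U(31, 10) = 1372.

y = 10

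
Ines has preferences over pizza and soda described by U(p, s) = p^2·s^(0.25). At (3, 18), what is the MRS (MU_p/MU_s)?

MU_p = 2·p·s^(0.25) and MU_s = 0.25·p^2·s^(-0.75).
MRS = MU_p/MU_s = (8)·s/p.
At (3, 18): MRS = 48.
So at (3, 18) the consumer would give up 48 units of s for one more unit of p.

MRS = 48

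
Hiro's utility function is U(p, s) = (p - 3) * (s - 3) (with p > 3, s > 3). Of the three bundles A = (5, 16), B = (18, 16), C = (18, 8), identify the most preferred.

Bundle B

Evaluate utility at each bundle:
U(A) = 26.
U(B) = 195.
U(C) = 75.
Highest utility is B, so B ≻ C ≻ A.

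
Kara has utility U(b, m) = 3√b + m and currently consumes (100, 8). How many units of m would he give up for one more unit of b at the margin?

MU_b = 3/(2√b), MU_m = 1.
MRS = 3/(2√b) ÷ 1.
At (100, 8): MRS = 0.15.
So at (100, 8) the consumer would give up 0.15 units of m for one more unit of b.

MRS = 0.15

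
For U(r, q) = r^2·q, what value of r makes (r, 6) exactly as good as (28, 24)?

r = 56

U(28, 24) = 18816.
Set U(r, 6) = 18816 and solve.
With q = 6: r^2 = 18816/6 = 3136; taking the square root, r = 56.
Check: U(56, 6) = 18816.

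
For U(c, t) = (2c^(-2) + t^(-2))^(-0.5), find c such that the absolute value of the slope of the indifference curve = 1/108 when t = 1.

c = 6

For CES with ρ = -2, MRS = (2/1)·(t/c)^3.
Setting (2/1)·(1/c)^3 = 1/108 gives (1/c)^3 = 1/216, so 1/c = 1/6 and c = 6.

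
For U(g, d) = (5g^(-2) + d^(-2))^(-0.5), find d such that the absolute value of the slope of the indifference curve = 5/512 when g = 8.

For CES with ρ = -2, MRS = (5/1)·(d/g)^3.
Setting (5/1)·(d/8)^3 = 5/512 gives (d/8)^3 = 1/512, so d/8 = 0.125 and d = 1.

d = 1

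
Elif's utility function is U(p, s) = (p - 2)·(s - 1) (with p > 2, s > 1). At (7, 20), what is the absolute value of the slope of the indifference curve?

MU_p = (s−1), MU_s = (p−2).
MRS = (s−1)/(p−2).
At (7, 20): MRS = 3.8.
That is, one extra unit of p is worth 3.8 units of s at the margin.

MRS = 3.8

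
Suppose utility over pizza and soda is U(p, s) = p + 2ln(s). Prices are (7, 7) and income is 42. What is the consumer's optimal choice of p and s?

p* = 4, s* = 2

MU_p = 1, MU_s = 2/s.
MRS = 1 ÷ (2/s).
Tangency: set MRS = p_p/p_s = 7/7 = 1.
MRS depends only on s: 0.5·s = 1 ⇒ s* = 1/0.5 = 2.
From the budget, 7·p = 42 − 7·2 = 28, so p* = 4.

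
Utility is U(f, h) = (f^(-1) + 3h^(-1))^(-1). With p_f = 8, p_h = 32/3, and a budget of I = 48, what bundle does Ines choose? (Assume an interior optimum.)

For CES with ρ = -1, MRS = (1/3)·(h/f)^2.
Tangency: set MRS = p_f/p_h = 8/(32/3) = 0.75.
So (h/f)^2 = 2.25; taking the square root, h/f = 1.5, i.e. h = 1.5·f.
Substitute into the budget 8·f + (32/3)·h = 48: 24·f = 48, so f* = 2 and h* = 1.5·2 = 3.

f* = 2, h* = 3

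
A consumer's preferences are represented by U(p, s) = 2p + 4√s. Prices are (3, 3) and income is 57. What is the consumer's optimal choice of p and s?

p* = 18, s* = 1

MU_p = 2, MU_s = 4/(2√s).
MRS = 2 ÷ (4/(2√s)).
Tangency: set MRS = p_p/p_s = 3/3 = 1.
MRS depends only on s: √s = 1 ⇒ √s = 1 ⇒ s* = 1.
From the budget, 3·p = 57 − 3·1 = 54, so p* = 18.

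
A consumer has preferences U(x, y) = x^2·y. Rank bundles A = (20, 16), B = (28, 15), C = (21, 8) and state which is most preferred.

Evaluate utility at each bundle:
U(A) = 6400.
U(B) = 11760.
U(C) = 3528.
Highest utility is B, so B ≻ A ≻ C.

Bundle B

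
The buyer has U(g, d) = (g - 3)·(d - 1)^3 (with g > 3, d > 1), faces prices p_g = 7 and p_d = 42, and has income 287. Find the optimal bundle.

g* = 11, d* = 5

MU_g = (d−1)^3, MU_d = 3·(g−3)·(d−1)^2.
MRS = (1/3)·(d−1)/(g−3).
Tangency: set MRS = p_g/p_d = 7/42 = 1/6.
So (1/3)·(d − 1)/(g − 3) = 1/6, i.e. (d − 1) = 0.5·(g − 3).
Rewrite the budget in excess-of-subsistence terms: 7·(g − 3) + 42·(d − 1) = 287 − 7·3 − 42·1 = 224.
Substituting, 28·(g − 3) = 224, so g − 3 = 8 and g* = 11.
Then d − 1 = 0.5·8 = 4, so d* = 5.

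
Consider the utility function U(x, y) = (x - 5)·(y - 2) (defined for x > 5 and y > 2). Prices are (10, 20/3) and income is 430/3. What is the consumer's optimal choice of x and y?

x* = 9, y* = 8

MU_x = (y−2), MU_y = (x−5).
MRS = (y−2)/(x−5).
Tangency: set MRS = p_x/p_y = 10/(20/3) = 1.5.
So (y − 2)/(x − 5) = 1.5, i.e. (y − 2) = 1.5·(x − 5).
Rewrite the budget in excess-of-subsistence terms: 10·(x − 5) + (20/3)·(y − 2) = 430/3 − 10·5 − (20/3)·2 = 80.
Substituting, 20·(x − 5) = 80, so x − 5 = 4 and x* = 9.
Then y − 2 = 1.5·4 = 6, so y* = 8.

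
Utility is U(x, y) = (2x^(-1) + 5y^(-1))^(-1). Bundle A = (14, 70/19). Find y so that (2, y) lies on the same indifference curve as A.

y = 10

U depends on (x, y) only through S = 2x^(-1) + 5y^(-1), so equal utility means equal S. At (14, 70/19): S = 1.5.
With x = 2: 2·2^(-1) = 1, so 5y^(-1) = 1.5 − 1 = 0.5, i.e. y^(-1) = 0.1.
Hence y = 1/0.1 = 10.
Check: U(2, 10) = 0.6667.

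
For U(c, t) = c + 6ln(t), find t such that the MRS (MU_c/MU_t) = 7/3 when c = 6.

MU_c = 1, MU_t = 6/t.
MRS = 1 ÷ (6/t).
MRS depends only on t: (1/6)·t = 7/3 ⇒ t = (7/3)/(1/6) = 14.

t = 14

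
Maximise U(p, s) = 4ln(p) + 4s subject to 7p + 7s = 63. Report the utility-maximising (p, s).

p* = 1, s* = 8

MU_p = 4/p, MU_s = 4.
MRS = 4/p ÷ 4.
Tangency: set MRS = p_p/p_s = 7/7 = 1.
MRS depends only on p: 1/p = 1 ⇒ p* = 1/1 = 1.
From the budget, 7·s = 63 − 7·1 = 56, so s* = 8.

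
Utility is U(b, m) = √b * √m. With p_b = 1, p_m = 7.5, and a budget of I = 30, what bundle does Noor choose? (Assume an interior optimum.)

MU_b = 0.5·b^(-0.5)·√m and MU_m = 0.5·√b·m^(-0.5).
MRS = MU_b/MU_m = m/b.
Tangency: set MRS = p_b/p_m = 1/7.5 = 2/15.
So m/b = 2/15, i.e. m = (2/15)·b.
Substitute into the budget 1·b + 7.5·m = 30: 2·b = 30, so b* = 15.
Then m* = (2/15)·15 = 2.

b* = 15, m* = 2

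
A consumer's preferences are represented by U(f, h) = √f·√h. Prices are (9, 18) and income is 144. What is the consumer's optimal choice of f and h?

MU_f = 0.5·f^(-0.5)·√h and MU_h = 0.5·√f·h^(-0.5).
MRS = MU_f/MU_h = h/f.
Tangency: set MRS = p_f/p_h = 9/18 = 0.5.
So h/f = 0.5, i.e. h = 0.5·f.
Substitute into the budget 9·f + 18·h = 144: 18·f = 144, so f* = 8.
Then h* = 0.5·8 = 4.

f* = 8, h* = 4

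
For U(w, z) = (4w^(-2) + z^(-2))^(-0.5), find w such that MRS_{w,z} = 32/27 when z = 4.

For CES with ρ = -2, MRS = (4/1)·(z/w)^3.
Setting (4/1)·(4/w)^3 = 32/27 gives (4/w)^3 = 8/27, so 4/w = 2/3 and w = 6.

w = 6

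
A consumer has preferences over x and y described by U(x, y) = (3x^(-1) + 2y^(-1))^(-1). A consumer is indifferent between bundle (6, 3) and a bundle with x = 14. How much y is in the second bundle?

y = 2.1

U depends on (x, y) only through S = 3x^(-1) + 2y^(-1), so equal utility means equal S. At (6, 3): S = 7/6.
With x = 14: 3·14^(-1) = 3/14, so 2y^(-1) = 7/6 − 3/14 = 20/21, i.e. y^(-1) = 10/21.
Hence y = 1/(10/21) = 2.1.
Check: U(14, 2.1) = 0.8571.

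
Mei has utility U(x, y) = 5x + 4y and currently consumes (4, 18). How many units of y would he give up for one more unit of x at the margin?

MU_x = 5, MU_y = 4, so MRS = 5/4 = 1.25 at every bundle.
At (4, 18): MRS = 1.25.
The indifference curve has slope −1.25 at this bundle.

MRS = 1.25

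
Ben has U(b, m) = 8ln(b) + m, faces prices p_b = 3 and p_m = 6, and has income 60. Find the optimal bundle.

b* = 16, m* = 2

MU_b = 8/b, MU_m = 1.
MRS = 8/b ÷ 1.
Tangency: set MRS = p_b/p_m = 3/6 = 0.5.
MRS depends only on b: 8/b = 0.5 ⇒ b* = 8/0.5 = 16.
From the budget, 6·m = 60 − 3·16 = 12, so m* = 2.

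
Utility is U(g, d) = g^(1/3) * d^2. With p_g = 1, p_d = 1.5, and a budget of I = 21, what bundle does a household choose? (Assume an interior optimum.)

g* = 3, d* = 12

MU_g = 1/3·g^(-2/3)·d^2 and MU_d = 2·g^(1/3)·d.
MRS = MU_g/MU_d = (1/6)·d/g.
Tangency: set MRS = p_g/p_d = 1/1.5 = 2/3.
So (1/6)·d/g = 2/3, i.e. d = 4·g.
Substitute into the budget 1·g + 1.5·d = 21: 7·g = 21, so g* = 3.
Then d* = 4·3 = 12.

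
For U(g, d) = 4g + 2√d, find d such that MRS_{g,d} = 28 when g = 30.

d = 49

MU_g = 4, MU_d = 2/(2√d).
MRS = 4 ÷ (2/(2√d)).
MRS depends only on d: 4·√d = 28 ⇒ √d = 28/4 = 7 ⇒ d = 49.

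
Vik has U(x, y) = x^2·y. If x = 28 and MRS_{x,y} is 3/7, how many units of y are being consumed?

y = 6

MU_x = 2·x·y and MU_y = x^2.
MRS = MU_x/MU_y = (2/1)·y/x.
Substitute x = 28: MRS = y/14. Setting y/14 = 3/7 gives y = (3/7)·14 = 6.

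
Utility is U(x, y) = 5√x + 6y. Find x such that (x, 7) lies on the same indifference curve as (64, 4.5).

U(64, 4.5) = 67.
Set U(x, 7) = 67 and solve.
With y = 7: 5√x = 67 − 6·7 = 25, so √x = 5 and x = 25.
Check: U(25, 7) = 67.

x = 25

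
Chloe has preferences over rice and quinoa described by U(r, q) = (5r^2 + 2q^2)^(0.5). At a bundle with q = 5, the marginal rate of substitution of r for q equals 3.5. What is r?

r = 7

For CES with ρ = 2, MRS = (5/2)·(q/r)^(-1).
Setting (5/2)·(5/r)^(-1) = 3.5 gives (5/r)^(-1) = 1.4, so 5/r = 5/7 and r = 7.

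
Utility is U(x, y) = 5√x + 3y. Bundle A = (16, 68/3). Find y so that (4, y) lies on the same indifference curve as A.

U(16, 68/3) = 88.
Set U(4, y) = 88 and solve.
With x = 4: √4 = 2, so 3y = 88 − 5·2 = 78 and y = 26.
Check: U(4, 26) = 88.

y = 26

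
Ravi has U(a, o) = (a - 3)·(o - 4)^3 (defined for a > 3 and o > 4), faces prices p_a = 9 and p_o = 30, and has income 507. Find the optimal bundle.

a* = 13, o* = 13

MU_a = (o−4)^3, MU_o = 3·(a−3)·(o−4)^2.
MRS = (1/3)·(o−4)/(a−3).
Tangency: set MRS = p_a/p_o = 9/30 = 0.3.
So (1/3)·(o − 4)/(a − 3) = 0.3, i.e. (o − 4) = 0.9·(a − 3).
Rewrite the budget in excess-of-subsistence terms: 9·(a − 3) + 30·(o − 4) = 507 − 9·3 − 30·4 = 360.
Substituting, 36·(a − 3) = 360, so a − 3 = 10 and a* = 13.
Then o − 4 = 0.9·10 = 9, so o* = 13.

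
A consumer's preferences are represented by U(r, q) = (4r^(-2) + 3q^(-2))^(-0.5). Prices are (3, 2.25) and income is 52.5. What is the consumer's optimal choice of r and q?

For CES with ρ = -2, MRS = (4/3)·(q/r)^3.
Tangency: set MRS = p_r/p_q = 3/2.25 = 4/3.
So (q/r)^3 = 1; taking the cube root, q/r = 1, i.e. q = r.
Substitute into the budget 3·r + 2.25·q = 52.5: 5.25·r = 52.5, so r* = 10 and q* = 10.

r* = 10, q* = 10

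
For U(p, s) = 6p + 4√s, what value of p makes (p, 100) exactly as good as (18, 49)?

U(18, 49) = 136.
Set U(p, 100) = 136 and solve.
With s = 100: √100 = 10, so 6p = 136 − 4·10 = 96 and p = 16.
Check: U(16, 100) = 136.

p = 16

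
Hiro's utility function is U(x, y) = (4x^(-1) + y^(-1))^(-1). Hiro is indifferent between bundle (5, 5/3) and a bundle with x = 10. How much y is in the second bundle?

y = 1

U depends on (x, y) only through S = 4x^(-1) + y^(-1), so equal utility means equal S. At (5, 5/3): S = 1.4.
With x = 10: 4·10^(-1) = 0.4, so y^(-1) = 1.4 − 0.4 = 1.
Hence y = 1/1 = 1.
Check: U(10, 1) = 0.7143.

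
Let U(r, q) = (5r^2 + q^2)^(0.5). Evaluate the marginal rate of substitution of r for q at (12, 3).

For CES with ρ = 2, MRS = (5/1)·(q/r)^(-1).
At (12, 3): MRS = 20.
The indifference curve has slope −20 at this bundle.

MRS = 20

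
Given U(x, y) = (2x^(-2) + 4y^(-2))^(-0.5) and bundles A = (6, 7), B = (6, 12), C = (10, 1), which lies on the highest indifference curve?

Evaluate utility at each bundle:
U(A) = 2.700.
U(B) = 3.464.
U(C) = 0.499.
Highest utility is B, so B ≻ A ≻ C.

Bundle B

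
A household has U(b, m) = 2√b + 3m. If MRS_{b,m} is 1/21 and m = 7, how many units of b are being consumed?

MU_b = 2/(2√b), MU_m = 3.
MRS = 2/(2√b) ÷ 3.
MRS depends only on b: (1/3)/√b = 1/21 ⇒ √b = (1/3)/(1/21) = 7 ⇒ b = 49.

b = 49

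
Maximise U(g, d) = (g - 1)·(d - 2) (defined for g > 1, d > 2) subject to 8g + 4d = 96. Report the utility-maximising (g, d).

MU_g = (d−2), MU_d = (g−1).
MRS = (d−2)/(g−1).
Tangency: set MRS = p_g/p_d = 8/4 = 2.
So (d − 2)/(g − 1) = 2, i.e. (d − 2) = 2·(g − 1).
Rewrite the budget in excess-of-subsistence terms: 8·(g − 1) + 4·(d − 2) = 96 − 8·1 − 4·2 = 80.
Substituting, 16·(g − 1) = 80, so g − 1 = 5 and g* = 6.
Then d − 2 = 2·5 = 10, so d* = 12.

g* = 6, d* = 12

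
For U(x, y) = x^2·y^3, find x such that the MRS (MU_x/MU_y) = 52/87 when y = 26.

MU_x = 2·x·y^3 and MU_y = 3·x^2·y^2.
MRS = MU_x/MU_y = (2/3)·y/x.
Substitute y = 26: MRS = (52/3)/x. Setting (52/3)/x = 52/87 gives x = (52/3)/(52/87) = 29.

x = 29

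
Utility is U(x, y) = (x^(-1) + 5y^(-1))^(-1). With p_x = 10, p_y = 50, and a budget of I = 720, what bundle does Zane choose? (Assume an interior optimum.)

x* = 12, y* = 12

For CES with ρ = -1, MRS = (1/5)·(y/x)^2.
Tangency: set MRS = p_x/p_y = 10/50 = 0.2.
So (y/x)^2 = 1; taking the square root, y/x = 1, i.e. y = x.
Substitute into the budget 10·x + 50·y = 720: 60·x = 720, so x* = 12 and y* = 12.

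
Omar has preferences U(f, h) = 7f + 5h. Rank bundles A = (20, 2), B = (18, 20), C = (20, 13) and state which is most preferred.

Bundle B

Evaluate utility at each bundle:
U(A) = 150.
U(B) = 226.
U(C) = 205.
Highest utility is B, so B ≻ C ≻ A.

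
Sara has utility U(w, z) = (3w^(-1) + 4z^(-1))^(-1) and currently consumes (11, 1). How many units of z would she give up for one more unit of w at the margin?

For CES with ρ = -1, MRS = (3/4)·(z/w)^2.
At (11, 1): MRS = 3/484.
That is, one extra unit of w is worth 3/484 units of z at the margin.

MRS = 3/484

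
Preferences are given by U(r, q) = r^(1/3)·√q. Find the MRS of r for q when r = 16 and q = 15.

MRS = 0.625

MU_r = 1/3·r^(-2/3)·√q and MU_q = 0.5·r^(1/3)·q^(-0.5).
MRS = MU_r/MU_q = (2/3)·q/r.
At (16, 15): MRS = 0.625.
The indifference curve has slope −0.625 at this bundle.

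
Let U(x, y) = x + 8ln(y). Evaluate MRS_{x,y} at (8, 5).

MU_x = 1, MU_y = 8/y.
MRS = 1 ÷ (8/y).
At (8, 5): MRS = 0.625.
That is, one extra unit of x is worth 0.625 units of y at the margin.

MRS = 0.625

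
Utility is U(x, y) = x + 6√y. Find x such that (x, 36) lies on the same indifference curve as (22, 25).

x = 16

U(22, 25) = 52.
Set U(x, 36) = 52 and solve.
With y = 36: √36 = 6, so x = 52 − 6·6 = 16.
Check: U(16, 36) = 52.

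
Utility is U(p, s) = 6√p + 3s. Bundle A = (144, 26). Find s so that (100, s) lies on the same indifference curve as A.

s = 30

U(144, 26) = 150.
Set U(100, s) = 150 and solve.
With p = 100: √100 = 10, so 3s = 150 − 6·10 = 90 and s = 30.
Check: U(100, 30) = 150.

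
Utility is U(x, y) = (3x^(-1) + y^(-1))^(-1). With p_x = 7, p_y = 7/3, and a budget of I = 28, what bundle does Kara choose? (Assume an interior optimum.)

x* = 3, y* = 3

For CES with ρ = -1, MRS = (3/1)·(y/x)^2.
Tangency: set MRS = p_x/p_y = 7/(7/3) = 3.
So (y/x)^2 = 1; taking the square root, y/x = 1, i.e. y = x.
Substitute into the budget 7·x + (7/3)·y = 28: (28/3)·x = 28, so x* = 3 and y* = 3.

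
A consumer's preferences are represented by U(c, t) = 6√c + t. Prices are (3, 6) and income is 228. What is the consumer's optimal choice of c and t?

MU_c = 6/(2√c), MU_t = 1.
MRS = 6/(2√c) ÷ 1.
Tangency: set MRS = p_c/p_t = 3/6 = 0.5.
MRS depends only on c: 3/√c = 0.5 ⇒ √c = 3/0.5 = 6 ⇒ c* = 36.
From the budget, 6·t = 228 − 3·36 = 120, so t* = 20.

c* = 36, t* = 20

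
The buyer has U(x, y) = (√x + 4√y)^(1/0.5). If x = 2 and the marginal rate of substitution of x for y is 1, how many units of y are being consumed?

For CES with ρ = 0.5, MRS = (1/4)·√(y/x).
Setting (1/4)·√(y/2) = 1 gives √(y/2) = 4, so y/2 = 16 and y = 32.

y = 32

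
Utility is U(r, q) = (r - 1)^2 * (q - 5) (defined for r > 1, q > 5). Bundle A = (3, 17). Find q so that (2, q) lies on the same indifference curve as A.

U(3, 17) = 48.
Set U(2, q) = 48 and solve.
With r = 2: (2 − 1)^2 = 1, so (q − 5) = 48/1 = 48.
So q = 5 + 48 = 53.
Check: U(2, 53) = 48.

q = 53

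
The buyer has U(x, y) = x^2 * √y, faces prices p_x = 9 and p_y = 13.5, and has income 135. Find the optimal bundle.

MU_x = 2·x·√y and MU_y = 0.5·x^2·y^(-0.5).
MRS = MU_x/MU_y = (4)·y/x.
Tangency: set MRS = p_x/p_y = 9/13.5 = 2/3.
So (4)·y/x = 2/3, i.e. y = (1/6)·x.
Substitute into the budget 9·x + 13.5·y = 135: 11.25·x = 135, so x* = 12.
Then y* = (1/6)·12 = 2.

x* = 12, y* = 2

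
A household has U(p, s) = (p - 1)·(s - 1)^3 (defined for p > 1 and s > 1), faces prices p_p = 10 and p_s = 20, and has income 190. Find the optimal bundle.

p* = 5, s* = 7

MU_p = (s−1)^3, MU_s = 3·(p−1)·(s−1)^2.
MRS = (1/3)·(s−1)/(p−1).
Tangency: set MRS = p_p/p_s = 10/20 = 0.5.
So (1/3)·(s − 1)/(p − 1) = 0.5, i.e. (s − 1) = 1.5·(p − 1).
Rewrite the budget in excess-of-subsistence terms: 10·(p − 1) + 20·(s − 1) = 190 − 10·1 − 20·1 = 160.
Substituting, 40·(p − 1) = 160, so p − 1 = 4 and p* = 5.
Then s − 1 = 1.5·4 = 6, so s* = 7.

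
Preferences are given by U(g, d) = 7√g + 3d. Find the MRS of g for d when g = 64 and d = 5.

MRS = 7/48

MU_g = 7/(2√g), MU_d = 3.
MRS = 7/(2√g) ÷ 3.
At (64, 5): MRS = 7/48.
That is, one extra unit of g is worth 7/48 units of d at the margin.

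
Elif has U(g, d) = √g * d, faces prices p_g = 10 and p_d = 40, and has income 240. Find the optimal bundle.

g* = 8, d* = 4

MU_g = 0.5·g^(-0.5)·d and MU_d = √g.
MRS = MU_g/MU_d = (0.5)·d/g.
Tangency: set MRS = p_g/p_d = 10/40 = 0.25.
So (0.5)·d/g = 0.25, i.e. d = 0.5·g.
Substitute into the budget 10·g + 40·d = 240: 30·g = 240, so g* = 8.
Then d* = 0.5·8 = 4.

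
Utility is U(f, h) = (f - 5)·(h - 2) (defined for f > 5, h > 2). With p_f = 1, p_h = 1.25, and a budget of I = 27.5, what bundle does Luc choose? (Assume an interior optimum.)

MU_f = (h−2), MU_h = (f−5).
MRS = (h−2)/(f−5).
Tangency: set MRS = p_f/p_h = 1/1.25 = 0.8.
So (h − 2)/(f − 5) = 0.8, i.e. (h − 2) = 0.8·(f − 5).
Rewrite the budget in excess-of-subsistence terms: 1·(f − 5) + 1.25·(h − 2) = 27.5 − 1·5 − 1.25·2 = 20.
Substituting, 2·(f − 5) = 20, so f − 5 = 10 and f* = 15.
Then h − 2 = 0.8·10 = 8, so h* = 10.

f* = 15, h* = 10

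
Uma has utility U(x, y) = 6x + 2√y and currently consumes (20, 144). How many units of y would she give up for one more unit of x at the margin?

MRS = 72

MU_x = 6, MU_y = 2/(2√y).
MRS = 6 ÷ (2/(2√y)).
At (20, 144): MRS = 72.
That is, one extra unit of x is worth 72 units of y at the margin.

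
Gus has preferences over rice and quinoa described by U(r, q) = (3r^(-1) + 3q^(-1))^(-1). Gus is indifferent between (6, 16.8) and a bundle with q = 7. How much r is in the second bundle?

U depends on (r, q) only through S = 3r^(-1) + 3q^(-1), so equal utility means equal S. At (6, 16.8): S = 19/28.
With q = 7: 3·7^(-1) = 3/7, so 3r^(-1) = 19/28 − 3/7 = 0.25, i.e. r^(-1) = 1/12.
Hence r = 1/(1/12) = 12.
Check: U(12, 7) = 1.4737.

r = 12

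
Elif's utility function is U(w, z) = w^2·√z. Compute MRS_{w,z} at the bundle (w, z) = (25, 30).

MU_w = 2·w·√z and MU_z = 0.5·w^2·z^(-0.5).
MRS = MU_w/MU_z = (4)·z/w.
At (25, 30): MRS = 4.8.
The indifference curve has slope −4.8 at this bundle.

MRS = 4.8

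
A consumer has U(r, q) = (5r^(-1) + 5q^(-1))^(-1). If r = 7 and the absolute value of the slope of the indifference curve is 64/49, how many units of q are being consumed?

For CES with ρ = -1, MRS = (q/r)^2.
Setting (q/7)^2 = 64/49 gives q/7 = 8/7 and q = 8.

q = 8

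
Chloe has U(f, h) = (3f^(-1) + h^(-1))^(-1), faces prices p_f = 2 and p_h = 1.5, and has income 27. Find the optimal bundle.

f* = 9, h* = 6

For CES with ρ = -1, MRS = (3/1)·(h/f)^2.
Tangency: set MRS = p_f/p_h = 2/1.5 = 4/3.
So (h/f)^2 = 4/9; taking the square root, h/f = 2/3, i.e. h = (2/3)·f.
Substitute into the budget 2·f + 1.5·h = 27: 3·f = 27, so f* = 9 and h* = (2/3)·9 = 6.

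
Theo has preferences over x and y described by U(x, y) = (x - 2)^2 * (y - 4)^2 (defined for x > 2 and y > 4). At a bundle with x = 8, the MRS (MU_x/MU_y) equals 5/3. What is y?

y = 14

MU_x = 2·(x−2)·(y−4)^2, MU_y = 2·(x−2)^2·(y−4).
MRS = (y−4)/(x−2).
Substitute x = 8: MRS = (y − 4)/6. Setting this equal to 5/3 gives y − 4 = (5/3)·6 = 10, so y = 14.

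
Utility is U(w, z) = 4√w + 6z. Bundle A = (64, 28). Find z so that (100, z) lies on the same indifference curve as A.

U(64, 28) = 200.
Set U(100, z) = 200 and solve.
With w = 100: √100 = 10, so 6z = 200 − 4·10 = 160 and z = 80/3.
Check: U(100, 80/3) = 200.

z = 80/3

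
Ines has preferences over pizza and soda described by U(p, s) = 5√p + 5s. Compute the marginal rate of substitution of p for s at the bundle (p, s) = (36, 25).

MU_p = 5/(2√p), MU_s = 5.
MRS = 5/(2√p) ÷ 5.
At (36, 25): MRS = 1/12.
That is, one extra unit of p is worth 1/12 units of s at the margin.

MRS = 1/12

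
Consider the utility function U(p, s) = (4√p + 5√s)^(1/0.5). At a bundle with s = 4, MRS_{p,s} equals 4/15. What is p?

For CES with ρ = 0.5, MRS = (4/5)·√(s/p).
Setting (4/5)·√(4/p) = 4/15 gives √(4/p) = 1/3, so 4/p = 1/9 and p = 36.

p = 36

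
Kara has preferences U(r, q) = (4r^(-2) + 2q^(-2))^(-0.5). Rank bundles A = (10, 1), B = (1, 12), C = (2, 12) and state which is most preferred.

Bundle C

Evaluate utility at each bundle:
U(A) = 0.700.
U(B) = 0.499.
U(C) = 0.993.
Highest utility is C, so C ≻ A ≻ B.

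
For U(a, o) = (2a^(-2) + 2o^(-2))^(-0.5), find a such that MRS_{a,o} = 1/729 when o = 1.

a = 9

For CES with ρ = -2, MRS = (o/a)^3.
Setting (1/a)^3 = 1/729 gives 1/a = 1/9 and a = 9.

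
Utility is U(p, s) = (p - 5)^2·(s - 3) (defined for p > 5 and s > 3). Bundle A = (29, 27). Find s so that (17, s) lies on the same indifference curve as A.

U(29, 27) = 13824.
Set U(17, s) = 13824 and solve.
With p = 17: (17 − 5)^2 = 144, so (s − 3) = 13824/144 = 96.
So s = 3 + 96 = 99.
Check: U(17, 99) = 13824.

s = 99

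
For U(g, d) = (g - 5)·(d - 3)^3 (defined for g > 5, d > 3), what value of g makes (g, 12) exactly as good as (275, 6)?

U(275, 6) = 7290.
Set U(g, 12) = 7290 and solve.
With d = 12: (12 − 3)^3 = 729, so (g − 5) = 7290/729 = 10.
So g = 5 + 10 = 15.
Check: U(15, 12) = 7290.

g = 15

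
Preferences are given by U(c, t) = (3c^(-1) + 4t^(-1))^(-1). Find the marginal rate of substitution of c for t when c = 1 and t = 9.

MRS = 60.75

For CES with ρ = -1, MRS = (3/4)·(t/c)^2.
At (1, 9): MRS = 60.75.
That is, one extra unit of c is worth 60.75 units of t at the margin.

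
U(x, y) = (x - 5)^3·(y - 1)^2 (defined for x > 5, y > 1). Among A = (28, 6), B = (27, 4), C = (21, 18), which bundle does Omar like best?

Evaluate utility at each bundle:
U(A) = 304175.
U(B) = 95832.
U(C) = 1183744.
Highest utility is C, so C ≻ A ≻ B.

Bundle C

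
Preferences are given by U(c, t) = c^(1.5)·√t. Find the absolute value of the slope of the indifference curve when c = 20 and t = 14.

MU_c = 1.5·√c·√t and MU_t = 0.5·c^(1.5)·t^(-0.5).
MRS = MU_c/MU_t = (3)·t/c.
At (20, 14): MRS = 2.1.
So at (20, 14) the consumer would give up 2.1 units of t for one more unit of c.

MRS = 2.1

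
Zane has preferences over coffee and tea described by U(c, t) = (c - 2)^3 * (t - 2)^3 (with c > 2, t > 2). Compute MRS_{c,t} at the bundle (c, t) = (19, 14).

MRS = 12/17

MU_c = 3·(c−2)^2·(t−2)^3, MU_t = 3·(c−2)^3·(t−2)^2.
MRS = (t−2)/(c−2).
At (19, 14): MRS = 12/17.
That is, one extra unit of c is worth 12/17 units of t at the margin.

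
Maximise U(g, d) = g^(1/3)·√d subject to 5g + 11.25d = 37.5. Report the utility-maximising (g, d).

MU_g = 1/3·g^(-2/3)·√d and MU_d = 0.5·g^(1/3)·d^(-0.5).
MRS = MU_g/MU_d = (2/3)·d/g.
Tangency: set MRS = p_g/p_d = 5/11.25 = 4/9.
So (2/3)·d/g = 4/9, i.e. d = (2/3)·g.
Substitute into the budget 5·g + 11.25·d = 37.5: 12.5·g = 37.5, so g* = 3.
Then d* = (2/3)·3 = 2.

g* = 3, d* = 2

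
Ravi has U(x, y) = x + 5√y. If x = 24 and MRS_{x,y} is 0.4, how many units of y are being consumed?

MU_x = 1, MU_y = 5/(2√y).
MRS = 1 ÷ (5/(2√y)).
MRS depends only on y: 0.4·√y = 0.4 ⇒ √y = 0.4/0.4 = 1 ⇒ y = 1.

y = 1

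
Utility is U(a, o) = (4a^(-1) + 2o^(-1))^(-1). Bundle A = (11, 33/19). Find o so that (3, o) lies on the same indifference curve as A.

U depends on (a, o) only through S = 4a^(-1) + 2o^(-1), so equal utility means equal S. At (11, 33/19): S = 50/33.
With a = 3: 4·3^(-1) = 4/3, so 2o^(-1) = 50/33 − 4/3 = 2/11, i.e. o^(-1) = 1/11.
Hence o = 1/(1/11) = 11.
Check: U(3, 11) = 0.66.

o = 11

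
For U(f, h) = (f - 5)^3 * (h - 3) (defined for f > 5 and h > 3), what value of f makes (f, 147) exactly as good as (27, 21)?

f = 16

U(27, 21) = 191664.
Set U(f, 147) = 191664 and solve.
With h = 147: (147 − 3) = 144, so (f − 5)^3 = 191664/144 = 1331.
Taking the cube root (with f > 5): f − 5 = 11, so f = 16.
Check: U(16, 147) = 191664.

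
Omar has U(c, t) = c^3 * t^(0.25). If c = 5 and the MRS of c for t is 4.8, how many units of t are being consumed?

t = 2

MU_c = 3·c^2·t^(0.25) and MU_t = 0.25·c^3·t^(-0.75).
MRS = MU_c/MU_t = (12)·t/c.
Substitute c = 5: MRS = t/(5/12). Setting t/(5/12) = 4.8 gives t = 4.8·(5/12) = 2.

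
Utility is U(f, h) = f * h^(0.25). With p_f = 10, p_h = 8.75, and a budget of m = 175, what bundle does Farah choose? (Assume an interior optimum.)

f* = 14, h* = 4

MU_f = h^(0.25) and MU_h = 0.25·f·h^(-0.75).
MRS = MU_f/MU_h = (4)·h/f.
Tangency: set MRS = p_f/p_h = 10/8.75 = 8/7.
So (4)·h/f = 8/7, i.e. h = (2/7)·f.
Substitute into the budget 10·f + 8.75·h = 175: 12.5·f = 175, so f* = 14.
Then h* = (2/7)·14 = 4.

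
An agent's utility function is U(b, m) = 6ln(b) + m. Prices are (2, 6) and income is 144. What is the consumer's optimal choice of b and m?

MU_b = 6/b, MU_m = 1.
MRS = 6/b ÷ 1.
Tangency: set MRS = p_b/p_m = 2/6 = 1/3.
MRS depends only on b: 6/b = 1/3 ⇒ b* = 6/(1/3) = 18.
From the budget, 6·m = 144 − 2·18 = 108, so m* = 18.

b* = 18, m* = 18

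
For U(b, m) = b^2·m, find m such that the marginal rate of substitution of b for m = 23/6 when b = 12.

m = 23

MU_b = 2·b·m and MU_m = b^2.
MRS = MU_b/MU_m = (2/1)·m/b.
Substitute b = 12: MRS = m/6. Setting m/6 = 23/6 gives m = (23/6)·6 = 23.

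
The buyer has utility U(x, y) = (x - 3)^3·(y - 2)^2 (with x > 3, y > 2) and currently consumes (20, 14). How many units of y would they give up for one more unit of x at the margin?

MRS = 18/17

MU_x = 3·(x−3)^2·(y−2)^2, MU_y = 2·(x−3)^3·(y−2).
MRS = (3/2)·(y−2)/(x−3).
At (20, 14): MRS = 18/17.
That is, one extra unit of x is worth 18/17 units of y at the margin.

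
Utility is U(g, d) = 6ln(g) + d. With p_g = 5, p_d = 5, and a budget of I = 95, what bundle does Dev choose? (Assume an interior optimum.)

MU_g = 6/g, MU_d = 1.
MRS = 6/g ÷ 1.
Tangency: set MRS = p_g/p_d = 5/5 = 1.
MRS depends only on g: 6/g = 1 ⇒ g* = 6/1 = 6.
From the budget, 5·d = 95 − 5·6 = 65, so d* = 13.

g* = 6, d* = 13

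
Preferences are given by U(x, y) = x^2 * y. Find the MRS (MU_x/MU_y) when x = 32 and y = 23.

MRS = 23/16

MU_x = 2·x·y and MU_y = x^2.
MRS = MU_x/MU_y = (2/1)·y/x.
At (32, 23): MRS = 23/16.
That is, one extra unit of x is worth 23/16 units of y at the margin.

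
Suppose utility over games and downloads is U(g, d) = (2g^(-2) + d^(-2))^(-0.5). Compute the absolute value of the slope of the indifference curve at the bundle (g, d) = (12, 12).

For CES with ρ = -2, MRS = (2/1)·(d/g)^3.
At (12, 12): MRS = 2.
The indifference curve has slope −2 at this bundle.

MRS = 2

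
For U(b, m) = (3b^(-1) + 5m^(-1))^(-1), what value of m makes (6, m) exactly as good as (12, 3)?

m = 60/17

U depends on (b, m) only through S = 3b^(-1) + 5m^(-1), so equal utility means equal S. At (12, 3): S = 23/12.
With b = 6: 3·6^(-1) = 0.5, so 5m^(-1) = 23/12 − 0.5 = 17/12, i.e. m^(-1) = 17/60.
Hence m = 1/(17/60) = 60/17.
Check: U(6, 60/17) = 0.5217.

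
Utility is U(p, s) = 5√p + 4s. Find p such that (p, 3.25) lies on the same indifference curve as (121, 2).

p = 100

U(121, 2) = 63.
Set U(p, 3.25) = 63 and solve.
With s = 3.25: 5√p = 63 − 4·3.25 = 50, so √p = 10 and p = 100.
Check: U(100, 3.25) = 63.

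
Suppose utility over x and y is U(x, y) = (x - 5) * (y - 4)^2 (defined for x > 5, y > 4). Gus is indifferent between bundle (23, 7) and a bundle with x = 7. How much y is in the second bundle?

y = 13

U(23, 7) = 162.
Set U(7, y) = 162 and solve.
With x = 7: (7 − 5) = 2, so (y − 4)^2 = 162/2 = 81.
Taking the square root (with y > 4): y − 4 = 9, so y = 13.
Check: U(7, 13) = 162.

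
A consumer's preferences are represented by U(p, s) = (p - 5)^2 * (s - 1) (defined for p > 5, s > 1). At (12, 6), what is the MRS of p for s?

MU_p = 2·(p−5)·(s−1), MU_s = (p−5)^2.
MRS = (2/1)·(s−1)/(p−5).
At (12, 6): MRS = 10/7.
So at (12, 6) the consumer would give up 10/7 units of s for one more unit of p.

MRS = 10/7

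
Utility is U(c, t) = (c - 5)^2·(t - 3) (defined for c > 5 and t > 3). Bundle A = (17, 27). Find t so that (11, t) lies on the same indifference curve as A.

U(17, 27) = 3456.
Set U(11, t) = 3456 and solve.
With c = 11: (11 − 5)^2 = 36, so (t − 3) = 3456/36 = 96.
So t = 3 + 96 = 99.
Check: U(11, 99) = 3456.

t = 99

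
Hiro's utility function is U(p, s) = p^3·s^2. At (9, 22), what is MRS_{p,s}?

MU_p = 3·p^2·s^2 and MU_s = 2·p^3·s.
MRS = MU_p/MU_s = (3/2)·s/p.
At (9, 22): MRS = 11/3.
That is, one extra unit of p is worth 11/3 units of s at the margin.

MRS = 11/3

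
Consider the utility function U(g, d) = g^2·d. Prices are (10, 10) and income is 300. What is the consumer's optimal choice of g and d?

g* = 20, d* = 10

MU_g = 2·g·d and MU_d = g^2.
MRS = MU_g/MU_d = (2/1)·d/g.
Tangency: set MRS = p_g/p_d = 10/10 = 1.
So (2/1)·d/g = 1, i.e. d = 0.5·g.
Substitute into the budget 10·g + 10·d = 300: 15·g = 300, so g* = 20.
Then d* = 0.5·20 = 10.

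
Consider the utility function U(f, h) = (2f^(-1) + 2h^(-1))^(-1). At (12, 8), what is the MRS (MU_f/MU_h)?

MRS = 4/9

For CES with ρ = -1, MRS = (h/f)^2.
At (12, 8): MRS = 4/9.
That is, one extra unit of f is worth 4/9 units of h at the margin.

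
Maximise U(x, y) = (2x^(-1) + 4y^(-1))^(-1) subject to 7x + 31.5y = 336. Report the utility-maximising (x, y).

For CES with ρ = -1, MRS = (2/4)·(y/x)^2.
Tangency: set MRS = p_x/p_y = 7/31.5 = 2/9.
So (y/x)^2 = 4/9; taking the square root, y/x = 2/3, i.e. y = (2/3)·x.
Substitute into the budget 7·x + 31.5·y = 336: 28·x = 336, so x* = 12 and y* = (2/3)·12 = 8.

x* = 12, y* = 8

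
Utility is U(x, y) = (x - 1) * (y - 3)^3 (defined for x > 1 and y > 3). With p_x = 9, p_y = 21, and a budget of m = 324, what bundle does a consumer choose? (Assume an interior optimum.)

x* = 8, y* = 12

MU_x = (y−3)^3, MU_y = 3·(x−1)·(y−3)^2.
MRS = (1/3)·(y−3)/(x−1).
Tangency: set MRS = p_x/p_y = 9/21 = 3/7.
So (1/3)·(y − 3)/(x − 1) = 3/7, i.e. (y − 3) = (9/7)·(x − 1).
Rewrite the budget in excess-of-subsistence terms: 9·(x − 1) + 21·(y − 3) = 324 − 9·1 − 21·3 = 252.
Substituting, 36·(x − 1) = 252, so x − 1 = 7 and x* = 8.
Then y − 3 = (9/7)·7 = 9, so y* = 12.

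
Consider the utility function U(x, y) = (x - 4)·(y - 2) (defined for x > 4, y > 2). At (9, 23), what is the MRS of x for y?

MU_x = (y−2), MU_y = (x−4).
MRS = (y−2)/(x−4).
At (9, 23): MRS = 4.2.
So at (9, 23) the consumer would give up 4.2 units of y for one more unit of x.

MRS = 4.2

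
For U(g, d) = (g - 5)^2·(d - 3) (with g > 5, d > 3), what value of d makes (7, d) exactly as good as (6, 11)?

U(6, 11) = 8.
Set U(7, d) = 8 and solve.
With g = 7: (7 − 5)^2 = 4, so (d − 3) = 8/4 = 2.
So d = 3 + 2 = 5.
Check: U(7, 5) = 8.

d = 5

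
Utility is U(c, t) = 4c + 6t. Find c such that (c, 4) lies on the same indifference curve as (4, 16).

U(4, 16) = 112.
Set U(c, 4) = 112 and solve.
4c + 6·4 = 112 ⇒ 4c = 88 ⇒ c = 22.
Check: U(22, 4) = 112.

c = 22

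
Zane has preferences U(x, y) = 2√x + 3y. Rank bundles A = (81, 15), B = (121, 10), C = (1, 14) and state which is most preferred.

Evaluate utility at each bundle:
U(A) = 63.000.
U(B) = 52.000.
U(C) = 44.000.
Highest utility is A, so A ≻ B ≻ C.

Bundle A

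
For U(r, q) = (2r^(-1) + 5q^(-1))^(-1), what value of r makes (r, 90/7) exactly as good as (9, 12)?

r = 8

U depends on (r, q) only through S = 2r^(-1) + 5q^(-1), so equal utility means equal S. At (9, 12): S = 23/36.
With q = 90/7: 5·(90/7)^(-1) = 7/18, so 2r^(-1) = 23/36 − 7/18 = 0.25, i.e. r^(-1) = 0.125.
Hence r = 1/0.125 = 8.
Check: U(8, 90/7) = 1.5652.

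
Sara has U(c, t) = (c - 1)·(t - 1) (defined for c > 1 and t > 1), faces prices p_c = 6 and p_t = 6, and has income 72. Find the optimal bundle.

MU_c = (t−1), MU_t = (c−1).
MRS = (t−1)/(c−1).
Tangency: set MRS = p_c/p_t = 6/6 = 1.
So (t − 1)/(c − 1) = 1, i.e. (t − 1) = (c − 1).
Rewrite the budget in excess-of-subsistence terms: 6·(c − 1) + 6·(t − 1) = 72 − 6·1 − 6·1 = 60.
Substituting, 12·(c − 1) = 60, so c − 1 = 5 and c* = 6.
Then t − 1 = 5, so t* = 6.

c* = 6, t* = 6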